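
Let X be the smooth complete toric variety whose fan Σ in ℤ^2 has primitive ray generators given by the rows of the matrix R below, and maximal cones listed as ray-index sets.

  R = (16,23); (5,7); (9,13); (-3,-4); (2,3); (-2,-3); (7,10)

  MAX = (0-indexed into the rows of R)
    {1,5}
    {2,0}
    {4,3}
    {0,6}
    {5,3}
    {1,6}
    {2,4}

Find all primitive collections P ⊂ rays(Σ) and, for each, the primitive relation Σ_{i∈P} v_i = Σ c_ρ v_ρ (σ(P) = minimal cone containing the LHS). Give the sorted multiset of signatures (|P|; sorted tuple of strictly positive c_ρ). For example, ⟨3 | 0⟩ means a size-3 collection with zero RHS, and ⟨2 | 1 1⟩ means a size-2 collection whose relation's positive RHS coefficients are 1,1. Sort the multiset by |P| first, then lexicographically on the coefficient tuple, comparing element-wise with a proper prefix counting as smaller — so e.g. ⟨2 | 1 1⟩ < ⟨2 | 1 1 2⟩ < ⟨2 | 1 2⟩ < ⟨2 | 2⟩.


14 minimal non-faces of Δ(Σ) (on 7 rays):

  P={4,5}:  v_{4} + v_{5} = 0  →  sig = ⟨2 | 0⟩
  P={1,3}:  v_{1} + v_{3} = v_{4}  →  sig = ⟨2 | 1⟩
  P={1,4}:  v_{1} + v_{4} = v_{6}  →  sig = ⟨2 | 1⟩
  P={2,5}:  v_{2} + v_{5} = v_{6}  →  sig = ⟨2 | 1⟩
  P={2,6}:  v_{2} + v_{6} = v_{0}  →  sig = ⟨2 | 1⟩
  P={4,6}:  v_{4} + v_{6} = v_{2}  →  sig = ⟨2 | 1⟩
  P={5,6}:  v_{5} + v_{6} = v_{1}  →  sig = ⟨2 | 1⟩
  P={0,3}:  v_{0} + v_{3} = v_{2} + 2·v_{4}  →  sig = ⟨2 | 1 2⟩
  P={0,4}:  v_{0} + v_{4} = 2·v_{2}  →  sig = ⟨2 | 2⟩
  P={0,5}:  v_{0} + v_{5} = 2·v_{6}  →  sig = ⟨2 | 2⟩
  P={1,2}:  v_{1} + v_{2} = 2·v_{6}  →  sig = ⟨2 | 2⟩
  P={3,6}:  v_{3} + v_{6} = 2·v_{4}  →  sig = ⟨2 | 2⟩
  P={0,1}:  v_{0} + v_{1} = 3·v_{6}  →  sig = ⟨2 | 3⟩
  P={2,3}:  v_{2} + v_{3} = 3·v_{4}  →  sig = ⟨2 | 3⟩

Hence PRS(X_Σ) =
    ⟨2 | 0⟩
    ⟨2 | 1⟩
    ⟨2 | 1⟩
    ⟨2 | 1⟩
    ⟨2 | 1⟩
    ⟨2 | 1⟩
    ⟨2 | 1⟩
    ⟨2 | 1 2⟩
    ⟨2 | 2⟩
    ⟨2 | 2⟩
    ⟨2 | 2⟩
    ⟨2 | 2⟩
    ⟨2 | 3⟩
    ⟨2 | 3⟩


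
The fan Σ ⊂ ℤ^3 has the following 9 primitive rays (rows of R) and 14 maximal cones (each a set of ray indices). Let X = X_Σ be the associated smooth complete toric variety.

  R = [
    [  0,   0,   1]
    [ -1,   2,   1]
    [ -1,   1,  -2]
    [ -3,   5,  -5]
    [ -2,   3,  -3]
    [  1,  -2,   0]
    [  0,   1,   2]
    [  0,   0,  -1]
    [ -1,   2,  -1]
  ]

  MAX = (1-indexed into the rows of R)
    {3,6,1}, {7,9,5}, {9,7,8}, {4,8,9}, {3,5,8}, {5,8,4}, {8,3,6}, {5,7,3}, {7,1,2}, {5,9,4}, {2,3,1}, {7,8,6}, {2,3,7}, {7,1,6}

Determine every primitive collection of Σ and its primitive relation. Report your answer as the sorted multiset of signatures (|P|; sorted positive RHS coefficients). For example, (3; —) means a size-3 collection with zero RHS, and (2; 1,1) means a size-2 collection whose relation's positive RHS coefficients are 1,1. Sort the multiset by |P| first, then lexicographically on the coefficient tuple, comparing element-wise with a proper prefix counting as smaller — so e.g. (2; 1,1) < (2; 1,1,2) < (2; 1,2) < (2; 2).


20 collections generate NE(X_Σ); each relation:

  P={1,8}:  v_{1} + v_{8} = 0  →  sig = (2; —)
  P={2,6}:  v_{2} + v_{6} = v_{1}  →  sig = (2; 1)
  P={3,9}:  v_{3} + v_{9} = v_{5}  →  sig = (2; 1)
  P={6,9}:  v_{6} + v_{9} = v_{8}  →  sig = (2; 1)
  P={1,4}:  v_{1} + v_{4} = v_{5} + v_{9}  →  sig = (2; 1,1)
  P={1,9}:  v_{1} + v_{9} = v_{3} + v_{7}  →  sig = (2; 1,1)
  P={2,8}:  v_{2} + v_{8} = v_{3} + v_{7}  →  sig = (2; 1,1)
  P={5,6}:  v_{5} + v_{6} = v_{3} + v_{8}  →  sig = (2; 1,1)
  P={1,5}:  v_{1} + v_{5} = 2·v_{3} + v_{7}  →  sig = (2; 1,2)
  P={2,4}:  v_{2} + v_{4} = 2·v_{5} + v_{7}  →  sig = (2; 1,2)
  P={3,4}:  v_{3} + v_{4} = 2·v_{5} + v_{8}  →  sig = (2; 1,2)
  P={4,6}:  v_{4} + v_{6} = v_{5} + 2·v_{8}  →  sig = (2; 1,2)
  P={2,9}:  v_{2} + v_{9} = 2·v_{3} + 2·v_{7}  →  sig = (2; 2,2)
  P={2,5}:  v_{2} + v_{5} = 3·v_{3} + 2·v_{7}  →  sig = (2; 2,3)
  P={4,7}:  v_{4} + v_{7} = 3·v_{9}  →  sig = (2; 3)
  P={3,6,7}:  v_{3} + v_{6} + v_{7} = 0  →  sig = (3; —)
  P={1,3,7}:  v_{1} + v_{3} + v_{7} = v_{2}  →  sig = (3; 1)
  P={3,7,8}:  v_{3} + v_{7} + v_{8} = v_{9}  →  sig = (3; 1)
  P={5,8,9}:  v_{5} + v_{8} + v_{9} = v_{4}  →  sig = (3; 1)
  P={5,7,8}:  v_{5} + v_{7} + v_{8} = 2·v_{9}  →  sig = (3; 2)

Sorted signature multiset PRS(X):
[(2; —), (2; 1), (2; 1), (2; 1), (2; 1,1), (2; 1,1), (2; 1,1), (2; 1,1), (2; 1,2), (2; 1,2), (2; 1,2), (2; 1,2), (2; 2,2), (2; 2,3), (2; 3), (3; —), (3; 1), (3; 1), (3; 1), (3; 2)]


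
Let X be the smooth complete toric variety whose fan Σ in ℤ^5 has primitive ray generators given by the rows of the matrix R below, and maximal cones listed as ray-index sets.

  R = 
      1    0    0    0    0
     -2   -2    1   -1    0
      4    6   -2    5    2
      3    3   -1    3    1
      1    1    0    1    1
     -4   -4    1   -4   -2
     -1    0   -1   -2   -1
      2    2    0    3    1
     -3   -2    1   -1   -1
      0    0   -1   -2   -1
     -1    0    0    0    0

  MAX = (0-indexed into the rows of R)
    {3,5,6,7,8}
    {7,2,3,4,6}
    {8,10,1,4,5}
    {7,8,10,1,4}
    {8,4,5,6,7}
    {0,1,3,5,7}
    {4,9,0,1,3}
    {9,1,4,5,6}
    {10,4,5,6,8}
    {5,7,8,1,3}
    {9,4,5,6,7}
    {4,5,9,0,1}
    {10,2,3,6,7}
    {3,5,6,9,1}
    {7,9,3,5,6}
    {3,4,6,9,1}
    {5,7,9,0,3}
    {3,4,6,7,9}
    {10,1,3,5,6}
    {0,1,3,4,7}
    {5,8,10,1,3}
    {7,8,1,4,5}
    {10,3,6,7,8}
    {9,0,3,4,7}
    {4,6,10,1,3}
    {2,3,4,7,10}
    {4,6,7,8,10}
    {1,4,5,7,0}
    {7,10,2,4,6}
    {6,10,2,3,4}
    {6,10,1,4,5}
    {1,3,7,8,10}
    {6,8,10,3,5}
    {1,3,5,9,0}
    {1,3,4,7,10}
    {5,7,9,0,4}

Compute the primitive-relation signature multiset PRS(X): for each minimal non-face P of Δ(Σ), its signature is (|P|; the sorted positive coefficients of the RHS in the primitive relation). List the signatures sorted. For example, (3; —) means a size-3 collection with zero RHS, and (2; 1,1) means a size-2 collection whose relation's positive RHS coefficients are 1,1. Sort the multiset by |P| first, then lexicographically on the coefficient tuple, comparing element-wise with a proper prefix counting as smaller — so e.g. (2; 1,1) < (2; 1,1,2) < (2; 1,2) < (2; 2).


Σ has 17 primitive collections:

  • {0,10}:  v_{0} + v_{10} = 0  ⇒ sig = (2; —)
  • {0,6}:  v_{0} + v_{6} = v_{9}  ⇒ sig = (2; 1)
  • {9,10}:  v_{9} + v_{10} = v_{6}  ⇒ sig = (2; 1)
  • {0,8}:  v_{0} + v_{8} = v_{5} + v_{7}  ⇒ sig = (2; 1,1)
  • {2,5}:  v_{2} + v_{5} = v_{6} + v_{7} + v_{10}  ⇒ sig = (2; 1,1,1)
  • {8,9}:  v_{8} + v_{9} = v_{5} + v_{6} + v_{7}  ⇒ sig = (2; 1,1,1)
  • {0,2}:  v_{0} + v_{2} = v_{3} + v_{4} + v_{6} + v_{7}  ⇒ sig = (2; 1,1,1,1)
  • {2,9}:  v_{2} + v_{9} = v_{3} + v_{4} + 2·v_{6} + v_{7}  ⇒ sig = (2; 1,1,1,2)
  • {1,2}:  v_{1} + v_{2} = v_{3} + v_{4} + 2·v_{10}  ⇒ sig = (2; 1,1,2)
  • {2,8}:  v_{2} + v_{8} = v_{6} + 2·v_{7} + 2·v_{10}  ⇒ sig = (2; 1,2,2)
  • {1,7,9}:  v_{1} + v_{7} + v_{9} = 0  ⇒ sig = (3; —)
  • {3,4,5}:  v_{3} + v_{4} + v_{5} = 0  ⇒ sig = (3; —)
  • {1,6,7}:  v_{1} + v_{6} + v_{7} = v_{10}  ⇒ sig = (3; 1)
  • {5,7,10}:  v_{5} + v_{7} + v_{10} = v_{8}  ⇒ sig = (3; 1)
  • {3,4,8}:  v_{3} + v_{4} + v_{8} = v_{7} + v_{10}  ⇒ sig = (3; 1,1)
  • {1,6,8}:  v_{1} + v_{6} + v_{8} = v_{5} + 2·v_{10}  ⇒ sig = (3; 1,2)
  • {3,4,6,7,10}:  v_{3} + v_{4} + v_{6} + v_{7} + v_{10} = v_{2}  ⇒ sig = (5; 1)

Sorted signature multiset PRS(X):
    |P|=2: 10 collections, coeffs (), (1), (1), (1,1), (1,1,1), (1,1,1), (1,1,1,1), (1,1,1,2), (1,1,2), (1,2,2)
    |P|=3: 6 collections, coeffs (), (), (1), (1), (1,1), (1,2)
    |P|=5: 1 collection, coeffs (1)


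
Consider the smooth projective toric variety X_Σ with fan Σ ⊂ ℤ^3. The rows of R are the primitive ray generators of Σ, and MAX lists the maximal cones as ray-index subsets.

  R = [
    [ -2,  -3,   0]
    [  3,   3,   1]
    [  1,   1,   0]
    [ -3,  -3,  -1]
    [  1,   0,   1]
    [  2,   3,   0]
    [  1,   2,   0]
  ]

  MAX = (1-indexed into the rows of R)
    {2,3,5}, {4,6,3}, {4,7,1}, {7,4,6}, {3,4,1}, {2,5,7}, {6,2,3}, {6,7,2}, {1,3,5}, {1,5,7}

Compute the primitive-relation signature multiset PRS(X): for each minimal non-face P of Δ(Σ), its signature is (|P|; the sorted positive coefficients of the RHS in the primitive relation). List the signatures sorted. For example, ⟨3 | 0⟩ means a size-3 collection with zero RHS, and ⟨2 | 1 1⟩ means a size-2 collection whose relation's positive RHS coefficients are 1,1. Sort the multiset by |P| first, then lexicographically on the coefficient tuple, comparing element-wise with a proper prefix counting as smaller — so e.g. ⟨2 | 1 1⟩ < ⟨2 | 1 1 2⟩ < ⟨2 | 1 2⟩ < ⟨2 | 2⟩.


Minimal non-faces — 6 found among 7 rays, 10 max cones:

  P = {1,6}:  v_{1} + v_{6} = 0  so sig = ⟨2 | 0⟩
  P = {2,4}:  v_{2} + v_{4} = 0  so sig = ⟨2 | 0⟩
  P = {1,2}:  v_{1} + v_{2} = v_{5}  so sig = ⟨2 | 1⟩
  P = {3,7}:  v_{3} + v_{7} = v_{6}  so sig = ⟨2 | 1⟩
  P = {4,5}:  v_{4} + v_{5} = v_{1}  so sig = ⟨2 | 1⟩
  P = {5,6}:  v_{5} + v_{6} = v_{2}  so sig = ⟨2 | 1⟩

Signatures (|P|; sorted positive RHS coefficients), sorted:
    |P|=2: 6 collections, coeffs (), (), (1), (1), (1), (1)


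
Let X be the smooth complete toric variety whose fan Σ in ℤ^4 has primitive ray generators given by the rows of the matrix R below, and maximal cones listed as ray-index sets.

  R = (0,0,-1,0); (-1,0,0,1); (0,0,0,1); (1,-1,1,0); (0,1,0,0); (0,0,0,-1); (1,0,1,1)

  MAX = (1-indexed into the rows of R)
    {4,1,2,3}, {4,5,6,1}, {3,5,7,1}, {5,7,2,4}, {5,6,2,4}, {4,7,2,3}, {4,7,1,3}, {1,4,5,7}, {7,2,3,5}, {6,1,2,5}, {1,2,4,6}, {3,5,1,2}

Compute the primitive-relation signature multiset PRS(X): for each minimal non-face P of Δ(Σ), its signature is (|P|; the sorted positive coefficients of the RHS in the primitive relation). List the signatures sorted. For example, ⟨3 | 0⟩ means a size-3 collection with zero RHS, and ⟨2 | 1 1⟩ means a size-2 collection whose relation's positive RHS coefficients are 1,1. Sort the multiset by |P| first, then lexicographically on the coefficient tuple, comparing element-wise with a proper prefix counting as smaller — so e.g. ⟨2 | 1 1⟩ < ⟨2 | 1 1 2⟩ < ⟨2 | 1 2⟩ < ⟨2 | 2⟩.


Minimal non-faces — 5 found among 7 rays, 12 max cones:

  {3,6}:  v_{3} + v_{6} = 0  so sig = ⟨2 | 0⟩
  {6,7}:  v_{6} + v_{7} = v_{4} + v_{5}  so sig = ⟨2 | 1 1⟩
  {3,4,5}:  v_{3} + v_{4} + v_{5} = v_{7}  so sig = ⟨3 | 1⟩
  {1,2,7}:  v_{1} + v_{2} + v_{7} = 2·v_{3}  so sig = ⟨3 | 2⟩
  {1,2,4,5}:  v_{1} + v_{2} + v_{4} + v_{5} = v_{3}  so sig = ⟨4 | 1⟩

Hence PRS(X_Σ) =
[⟨2 | 0⟩, ⟨2 | 1 1⟩, ⟨3 | 1⟩, ⟨3 | 2⟩, ⟨4 | 1⟩]


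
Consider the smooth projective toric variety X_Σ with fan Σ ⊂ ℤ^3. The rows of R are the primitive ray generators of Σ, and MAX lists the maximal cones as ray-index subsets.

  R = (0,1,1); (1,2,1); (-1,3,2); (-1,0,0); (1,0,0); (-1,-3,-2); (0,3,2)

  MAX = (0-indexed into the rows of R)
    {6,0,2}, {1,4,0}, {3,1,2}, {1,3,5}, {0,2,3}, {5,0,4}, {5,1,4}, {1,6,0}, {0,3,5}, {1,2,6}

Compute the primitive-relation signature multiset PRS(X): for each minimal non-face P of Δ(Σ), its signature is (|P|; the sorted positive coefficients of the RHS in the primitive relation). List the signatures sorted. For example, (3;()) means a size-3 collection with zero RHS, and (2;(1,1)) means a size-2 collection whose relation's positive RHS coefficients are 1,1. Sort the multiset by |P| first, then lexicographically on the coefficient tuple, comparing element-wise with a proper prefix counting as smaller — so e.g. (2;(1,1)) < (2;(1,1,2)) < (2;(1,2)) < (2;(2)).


Minimal non-faces — 9 found among 7 rays, 10 max cones:

  {3,4}:  v_{3} + v_{4} = 0 ; sig = (2;())
  {2,4}:  v_{2} + v_{4} = v_{6} ; sig = (2;(1))
  {3,6}:  v_{3} + v_{6} = v_{2} ; sig = (2;(1))
  {5,6}:  v_{5} + v_{6} = v_{3} ; sig = (2;(1))
  {4,6}:  v_{4} + v_{6} = v_{0} + v_{1} ; sig = (2;(1,1))
  {2,5}:  v_{2} + v_{5} = 2·v_{3} ; sig = (2;(2))
  {0,1,5}:  v_{0} + v_{1} + v_{5} = 0 ; sig = (3;())
  {0,1,3}:  v_{0} + v_{1} + v_{3} = v_{6} ; sig = (3;(1))
  {0,1,2}:  v_{0} + v_{1} + v_{2} = 2·v_{6} ; sig = (3;(2))

Sorted signature multiset PRS(X):
    (2;())
    (2;(1))
    (2;(1))
    (2;(1))
    (2;(1,1))
    (2;(2))
    (3;())
    (3;(1))
    (3;(2))


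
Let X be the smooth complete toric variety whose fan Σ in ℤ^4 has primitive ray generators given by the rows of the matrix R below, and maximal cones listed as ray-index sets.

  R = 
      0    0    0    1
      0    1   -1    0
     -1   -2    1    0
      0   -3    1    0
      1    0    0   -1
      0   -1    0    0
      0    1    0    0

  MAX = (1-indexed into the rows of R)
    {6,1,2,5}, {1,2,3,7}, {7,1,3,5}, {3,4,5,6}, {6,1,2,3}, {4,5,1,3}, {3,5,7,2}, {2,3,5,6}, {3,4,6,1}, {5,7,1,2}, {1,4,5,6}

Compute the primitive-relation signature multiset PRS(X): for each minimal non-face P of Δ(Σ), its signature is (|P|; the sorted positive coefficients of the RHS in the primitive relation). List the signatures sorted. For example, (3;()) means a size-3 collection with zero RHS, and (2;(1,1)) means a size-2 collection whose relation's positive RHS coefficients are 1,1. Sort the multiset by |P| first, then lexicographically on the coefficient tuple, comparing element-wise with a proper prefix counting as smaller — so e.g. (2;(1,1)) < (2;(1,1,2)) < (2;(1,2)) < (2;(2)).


Δ(Σ) — 7 vertices, 5 min non-faces:

  P = {6,7}:  v_{6} + v_{7} = 0 ; sig = (2;())
  P = {4,7}:  v_{4} + v_{7} = v_{1} + v_{3} + v_{5} ; sig = (2;(1,1,1))
  P = {2,4}:  v_{2} + v_{4} = 2·v_{6} ; sig = (2;(2))
  P = {1,2,3,5}:  v_{1} + v_{2} + v_{3} + v_{5} = v_{6} ; sig = (4;(1))
  P = {1,3,5,6}:  v_{1} + v_{3} + v_{5} + v_{6} = v_{4} ; sig = (4;(1))

Hence PRS(X_Σ) =
[(2;()), (2;(1,1,1)), (2;(2)), (4;(1)), (4;(1))]


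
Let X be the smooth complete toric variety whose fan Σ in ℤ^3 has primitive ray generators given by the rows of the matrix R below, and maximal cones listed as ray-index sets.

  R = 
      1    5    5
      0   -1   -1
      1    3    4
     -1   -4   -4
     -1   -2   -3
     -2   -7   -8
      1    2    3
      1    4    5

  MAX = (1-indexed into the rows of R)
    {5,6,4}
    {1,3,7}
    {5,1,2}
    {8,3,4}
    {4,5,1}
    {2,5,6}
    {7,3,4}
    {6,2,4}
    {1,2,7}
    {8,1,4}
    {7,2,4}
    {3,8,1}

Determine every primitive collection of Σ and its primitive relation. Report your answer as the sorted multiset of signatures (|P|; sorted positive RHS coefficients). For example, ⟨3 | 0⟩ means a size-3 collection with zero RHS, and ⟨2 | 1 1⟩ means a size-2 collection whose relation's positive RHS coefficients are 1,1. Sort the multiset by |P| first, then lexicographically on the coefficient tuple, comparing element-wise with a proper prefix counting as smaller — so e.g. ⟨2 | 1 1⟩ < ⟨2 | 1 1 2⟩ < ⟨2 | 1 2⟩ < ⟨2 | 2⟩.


Primitive collections (14):

  P={5,7}:  v_{5} + v_{7} = 0  ⟹  sig = ⟨2 | 0⟩
  P={1,6}:  v_{1} + v_{6} = v_{5}  ⟹  sig = ⟨2 | 1⟩
  P={2,3}:  v_{2} + v_{3} = v_{7}  ⟹  sig = ⟨2 | 1⟩
  P={2,8}:  v_{2} + v_{8} = v_{3}  ⟹  sig = ⟨2 | 1⟩
  P={3,6}:  v_{3} + v_{6} = v_{4}  ⟹  sig = ⟨2 | 1⟩
  P={3,5}:  v_{3} + v_{5} = v_{1} + v_{4}  ⟹  sig = ⟨2 | 1 1⟩
  P={6,7}:  v_{6} + v_{7} = v_{2} + v_{4}  ⟹  sig = ⟨2 | 1 1⟩
  P={6,8}:  v_{6} + v_{8} = v_{1} + 2·v_{4}  ⟹  sig = ⟨2 | 1 2⟩
  P={7,8}:  v_{7} + v_{8} = 2·v_{3}  ⟹  sig = ⟨2 | 2⟩
  P={5,8}:  v_{5} + v_{8} = 2·v_{1} + 2·v_{4}  ⟹  sig = ⟨2 | 2 2⟩
  P={1,2,4}:  v_{1} + v_{2} + v_{4} = 0  ⟹  sig = ⟨3 | 0⟩
  P={1,3,4}:  v_{1} + v_{3} + v_{4} = v_{8}  ⟹  sig = ⟨3 | 1⟩
  P={1,4,7}:  v_{1} + v_{4} + v_{7} = v_{3}  ⟹  sig = ⟨3 | 1⟩
  P={2,4,5}:  v_{2} + v_{4} + v_{5} = v_{6}  ⟹  sig = ⟨3 | 1⟩

so the primitive-relation signature multiset is
[⟨2 | 0⟩, ⟨2 | 1⟩, ⟨2 | 1⟩, ⟨2 | 1⟩, ⟨2 | 1⟩, ⟨2 | 1 1⟩, ⟨2 | 1 1⟩, ⟨2 | 1 2⟩, ⟨2 | 2⟩, ⟨2 | 2 2⟩, ⟨3 | 0⟩, ⟨3 | 1⟩, ⟨3 | 1⟩, ⟨3 | 1⟩]


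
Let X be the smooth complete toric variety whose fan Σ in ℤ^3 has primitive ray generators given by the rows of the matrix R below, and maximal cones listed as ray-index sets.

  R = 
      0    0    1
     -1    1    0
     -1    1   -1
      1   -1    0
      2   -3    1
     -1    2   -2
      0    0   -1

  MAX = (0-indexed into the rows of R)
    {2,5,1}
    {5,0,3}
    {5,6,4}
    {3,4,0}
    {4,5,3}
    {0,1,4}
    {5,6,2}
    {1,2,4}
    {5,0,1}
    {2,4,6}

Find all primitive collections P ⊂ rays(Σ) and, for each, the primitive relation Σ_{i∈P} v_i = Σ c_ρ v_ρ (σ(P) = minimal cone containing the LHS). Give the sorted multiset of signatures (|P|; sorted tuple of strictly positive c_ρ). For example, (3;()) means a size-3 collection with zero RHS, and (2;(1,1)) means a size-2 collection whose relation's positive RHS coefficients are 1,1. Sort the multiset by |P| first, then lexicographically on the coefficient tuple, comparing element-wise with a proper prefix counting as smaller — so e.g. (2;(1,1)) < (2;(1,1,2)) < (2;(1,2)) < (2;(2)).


Δ(Σ) — 7 vertices, 9 min non-faces:

  P = {0,6}:  v_{0} + v_{6} = 0  →  sig = (2;())
  P = {1,3}:  v_{1} + v_{3} = 0  →  sig = (2;())
  P = {0,2}:  v_{0} + v_{2} = v_{1}  →  sig = (2;(1))
  P = {1,6}:  v_{1} + v_{6} = v_{2}  →  sig = (2;(1))
  P = {2,3}:  v_{2} + v_{3} = v_{6}  →  sig = (2;(1))
  P = {3,6}:  v_{3} + v_{6} = v_{4} + v_{5}  →  sig = (2;(1,1))
  P = {0,4,5}:  v_{0} + v_{4} + v_{5} = v_{3}  →  sig = (3;(1))
  P = {1,4,5}:  v_{1} + v_{4} + v_{5} = v_{6}  →  sig = (3;(1))
  P = {2,4,5}:  v_{2} + v_{4} + v_{5} = 2·v_{6}  →  sig = (3;(2))

so the primitive-relation signature multiset is
{ (2;()) ×2,  (2;(1)) ×3,  (2;(1,1)),  (3;(1)) ×2,  (3;(2)) }


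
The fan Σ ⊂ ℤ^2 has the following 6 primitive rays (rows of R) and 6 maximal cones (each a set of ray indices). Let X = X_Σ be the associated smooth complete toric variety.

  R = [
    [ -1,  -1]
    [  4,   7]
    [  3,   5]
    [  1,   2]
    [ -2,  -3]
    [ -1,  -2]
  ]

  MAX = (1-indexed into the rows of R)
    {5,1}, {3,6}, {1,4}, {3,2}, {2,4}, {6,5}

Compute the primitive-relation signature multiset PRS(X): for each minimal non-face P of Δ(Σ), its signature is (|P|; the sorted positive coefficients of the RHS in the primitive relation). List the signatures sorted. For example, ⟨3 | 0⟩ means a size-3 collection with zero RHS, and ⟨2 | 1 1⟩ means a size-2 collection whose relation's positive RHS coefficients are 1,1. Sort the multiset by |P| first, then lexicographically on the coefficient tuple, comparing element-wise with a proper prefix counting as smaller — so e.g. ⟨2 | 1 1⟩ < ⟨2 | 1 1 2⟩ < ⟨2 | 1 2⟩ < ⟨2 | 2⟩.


The 9 primitive collections of Σ (r=6, n=2):

  P = {4,6}:  v_{4} + v_{6} = 0 ; sig = ⟨2 | 0⟩
  P = {1,6}:  v_{1} + v_{6} = v_{5} ; sig = ⟨2 | 1⟩
  P = {2,6}:  v_{2} + v_{6} = v_{3} ; sig = ⟨2 | 1⟩
  P = {3,4}:  v_{3} + v_{4} = v_{2} ; sig = ⟨2 | 1⟩
  P = {3,5}:  v_{3} + v_{5} = v_{4} ; sig = ⟨2 | 1⟩
  P = {4,5}:  v_{4} + v_{5} = v_{1} ; sig = ⟨2 | 1⟩
  P = {1,3}:  v_{1} + v_{3} = 2·v_{4} ; sig = ⟨2 | 2⟩
  P = {2,5}:  v_{2} + v_{5} = 2·v_{4} ; sig = ⟨2 | 2⟩
  P = {1,2}:  v_{1} + v_{2} = 3·v_{4} ; sig = ⟨2 | 3⟩

Signatures (|P|; sorted positive RHS coefficients), sorted:
{ ⟨2 | 0⟩,  ⟨2 | 1⟩ ×5,  ⟨2 | 2⟩ ×2,  ⟨2 | 3⟩ }


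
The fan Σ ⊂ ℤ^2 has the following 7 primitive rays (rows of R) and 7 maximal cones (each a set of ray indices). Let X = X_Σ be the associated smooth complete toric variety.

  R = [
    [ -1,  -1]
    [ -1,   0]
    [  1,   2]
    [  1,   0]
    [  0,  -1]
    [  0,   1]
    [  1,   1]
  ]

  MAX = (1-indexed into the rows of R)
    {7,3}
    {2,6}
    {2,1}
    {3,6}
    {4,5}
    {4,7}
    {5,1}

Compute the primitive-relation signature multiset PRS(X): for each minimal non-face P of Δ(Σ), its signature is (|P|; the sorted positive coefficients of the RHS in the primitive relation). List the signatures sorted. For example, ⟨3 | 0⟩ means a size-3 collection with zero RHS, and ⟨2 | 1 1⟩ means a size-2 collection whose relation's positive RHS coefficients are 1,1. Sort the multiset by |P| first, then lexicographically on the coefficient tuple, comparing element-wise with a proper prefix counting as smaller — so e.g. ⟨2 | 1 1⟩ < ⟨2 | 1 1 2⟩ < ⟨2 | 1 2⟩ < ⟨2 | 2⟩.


Δ(Σ) — 7 vertices, 14 min non-faces:

  {1,7}:  v_{1} + v_{7} = 0  ⟹  sig = ⟨2 | 0⟩
  {2,4}:  v_{2} + v_{4} = 0  ⟹  sig = ⟨2 | 0⟩
  {5,6}:  v_{5} + v_{6} = 0  ⟹  sig = ⟨2 | 0⟩
  {1,3}:  v_{1} + v_{3} = v_{6}  ⟹  sig = ⟨2 | 1⟩
  {1,4}:  v_{1} + v_{4} = v_{5}  ⟹  sig = ⟨2 | 1⟩
  {1,6}:  v_{1} + v_{6} = v_{2}  ⟹  sig = ⟨2 | 1⟩
  {2,5}:  v_{2} + v_{5} = v_{1}  ⟹  sig = ⟨2 | 1⟩
  {2,7}:  v_{2} + v_{7} = v_{6}  ⟹  sig = ⟨2 | 1⟩
  {3,5}:  v_{3} + v_{5} = v_{7}  ⟹  sig = ⟨2 | 1⟩
  {4,6}:  v_{4} + v_{6} = v_{7}  ⟹  sig = ⟨2 | 1⟩
  {5,7}:  v_{5} + v_{7} = v_{4}  ⟹  sig = ⟨2 | 1⟩
  {6,7}:  v_{6} + v_{7} = v_{3}  ⟹  sig = ⟨2 | 1⟩
  {2,3}:  v_{2} + v_{3} = 2·v_{6}  ⟹  sig = ⟨2 | 2⟩
  {3,4}:  v_{3} + v_{4} = 2·v_{7}  ⟹  sig = ⟨2 | 2⟩

Hence PRS(X_Σ) =
[⟨2 | 0⟩, ⟨2 | 0⟩, ⟨2 | 0⟩, ⟨2 | 1⟩, ⟨2 | 1⟩, ⟨2 | 1⟩, ⟨2 | 1⟩, ⟨2 | 1⟩, ⟨2 | 1⟩, ⟨2 | 1⟩, ⟨2 | 1⟩, ⟨2 | 1⟩, ⟨2 | 2⟩, ⟨2 | 2⟩]


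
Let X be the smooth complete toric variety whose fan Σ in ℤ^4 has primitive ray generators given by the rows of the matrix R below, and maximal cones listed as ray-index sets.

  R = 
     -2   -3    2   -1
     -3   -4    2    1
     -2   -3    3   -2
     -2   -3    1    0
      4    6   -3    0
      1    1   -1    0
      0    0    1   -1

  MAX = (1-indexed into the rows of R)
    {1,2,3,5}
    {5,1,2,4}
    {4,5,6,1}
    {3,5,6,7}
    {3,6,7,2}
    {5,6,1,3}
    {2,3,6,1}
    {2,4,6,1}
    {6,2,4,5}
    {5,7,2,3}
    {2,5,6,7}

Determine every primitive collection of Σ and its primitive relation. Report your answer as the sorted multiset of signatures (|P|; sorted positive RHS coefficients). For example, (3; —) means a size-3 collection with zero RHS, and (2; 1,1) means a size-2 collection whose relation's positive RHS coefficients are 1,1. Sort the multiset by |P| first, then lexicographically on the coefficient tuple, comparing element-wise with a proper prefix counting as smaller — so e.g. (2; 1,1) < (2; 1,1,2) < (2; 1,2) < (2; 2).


Σ has 5 primitive collections:

  {1,7}:  v_{1} + v_{7} = v_{3}  so sig = (2; 1)
  {4,7}:  v_{4} + v_{7} = v_{1}  so sig = (2; 1)
  {3,4}:  v_{3} + v_{4} = 2·v_{1}  so sig = (2; 2)
  {1,2,5,6}:  v_{1} + v_{2} + v_{5} + v_{6} = 0  so sig = (4; —)
  {2,3,5,6}:  v_{2} + v_{3} + v_{5} + v_{6} = v_{7}  so sig = (4; 1)

so the primitive-relation signature multiset is
    |P|=2: 3 collections, coeffs (1), (1), (2)
    |P|=4: 2 collections, coeffs (), (1)


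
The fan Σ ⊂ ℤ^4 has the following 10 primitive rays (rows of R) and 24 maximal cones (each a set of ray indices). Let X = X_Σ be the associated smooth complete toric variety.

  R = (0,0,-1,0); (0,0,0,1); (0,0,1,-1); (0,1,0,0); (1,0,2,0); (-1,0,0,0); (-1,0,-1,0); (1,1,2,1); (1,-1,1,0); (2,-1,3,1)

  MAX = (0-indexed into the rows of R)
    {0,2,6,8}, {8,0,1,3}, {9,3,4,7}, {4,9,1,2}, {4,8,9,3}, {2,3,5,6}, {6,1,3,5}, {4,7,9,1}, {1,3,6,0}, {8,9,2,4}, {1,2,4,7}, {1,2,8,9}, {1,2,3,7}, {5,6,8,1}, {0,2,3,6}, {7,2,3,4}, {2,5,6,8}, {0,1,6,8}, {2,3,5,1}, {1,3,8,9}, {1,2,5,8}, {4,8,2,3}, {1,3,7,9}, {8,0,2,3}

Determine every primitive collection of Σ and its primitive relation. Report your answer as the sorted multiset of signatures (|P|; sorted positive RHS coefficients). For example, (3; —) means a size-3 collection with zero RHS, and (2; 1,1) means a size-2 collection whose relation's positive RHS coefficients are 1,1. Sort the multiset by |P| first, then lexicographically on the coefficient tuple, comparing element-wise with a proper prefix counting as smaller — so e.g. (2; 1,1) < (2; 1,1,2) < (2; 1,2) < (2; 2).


20 collections generate NE(X_Σ); each relation:

  P = {0,5}:  v_{0} + v_{5} = v_{6}  →  sig = (2; 1)
  P = {0,4}:  v_{0} + v_{4} = v_{3} + v_{8}  →  sig = (2; 1,1)
  P = {4,6}:  v_{4} + v_{6} = v_{1} + v_{2}  →  sig = (2; 1,1)
  P = {7,8}:  v_{7} + v_{8} = v_{3} + v_{9}  →  sig = (2; 1,1)
  P = {0,7}:  v_{0} + v_{7} = v_{1} + 2·v_{3} + v_{8}  →  sig = (2; 1,1,2)
  P = {0,9}:  v_{0} + v_{9} = v_{1} + v_{3} + 2·v_{8}  →  sig = (2; 1,1,2)
  P = {6,7}:  v_{6} + v_{7} = 2·v_{1} + v_{2} + v_{3}  →  sig = (2; 1,1,2)
  P = {6,9}:  v_{6} + v_{9} = 2·v_{1} + v_{2} + v_{8}  →  sig = (2; 1,1,2)
  P = {5,7}:  v_{5} + v_{7} = 3·v_{1} + 2·v_{2} + v_{3}  →  sig = (2; 1,2,3)
  P = {5,9}:  v_{5} + v_{9} = 3·v_{1} + 2·v_{2} + v_{8}  →  sig = (2; 1,2,3)
  P = {4,5}:  v_{4} + v_{5} = 2·v_{1} + 2·v_{2}  →  sig = (2; 2,2)
  P = {0,1,2}:  v_{0} + v_{1} + v_{2} = 0  →  sig = (3; —)
  P = {3,6,8}:  v_{3} + v_{6} + v_{8} = 0  →  sig = (3; —)
  P = {1,2,6}:  v_{1} + v_{2} + v_{6} = v_{5}  →  sig = (3; 1)
  P = {1,3,4}:  v_{1} + v_{3} + v_{4} = v_{7}  →  sig = (3; 1)
  P = {1,4,8}:  v_{1} + v_{4} + v_{8} = v_{9}  →  sig = (3; 1)
  P = {3,5,8}:  v_{3} + v_{5} + v_{8} = v_{1} + v_{2}  →  sig = (3; 1,1)
  P = {2,7,9}:  v_{2} + v_{7} + v_{9} = v_{1} + 3·v_{4}  →  sig = (3; 1,3)
  P = {2,3,9}:  v_{2} + v_{3} + v_{9} = 2·v_{4}  →  sig = (3; 2)
  P = {1,2,3,8}:  v_{1} + v_{2} + v_{3} + v_{8} = v_{4}  →  sig = (4; 1)

Hence PRS(X_Σ) =
    |P|=2: 11 collections, coeffs (1), (1,1), (1,1), (1,1), (1,1,2), (1,1,2), (1,1,2), (1,1,2), (1,2,3), (1,2,3), (2,2)
    |P|=3: 8 collections, coeffs (), (), (1), (1), (1), (1,1), (1,3), (2)
    |P|=4: 1 collection, coeffs (1)


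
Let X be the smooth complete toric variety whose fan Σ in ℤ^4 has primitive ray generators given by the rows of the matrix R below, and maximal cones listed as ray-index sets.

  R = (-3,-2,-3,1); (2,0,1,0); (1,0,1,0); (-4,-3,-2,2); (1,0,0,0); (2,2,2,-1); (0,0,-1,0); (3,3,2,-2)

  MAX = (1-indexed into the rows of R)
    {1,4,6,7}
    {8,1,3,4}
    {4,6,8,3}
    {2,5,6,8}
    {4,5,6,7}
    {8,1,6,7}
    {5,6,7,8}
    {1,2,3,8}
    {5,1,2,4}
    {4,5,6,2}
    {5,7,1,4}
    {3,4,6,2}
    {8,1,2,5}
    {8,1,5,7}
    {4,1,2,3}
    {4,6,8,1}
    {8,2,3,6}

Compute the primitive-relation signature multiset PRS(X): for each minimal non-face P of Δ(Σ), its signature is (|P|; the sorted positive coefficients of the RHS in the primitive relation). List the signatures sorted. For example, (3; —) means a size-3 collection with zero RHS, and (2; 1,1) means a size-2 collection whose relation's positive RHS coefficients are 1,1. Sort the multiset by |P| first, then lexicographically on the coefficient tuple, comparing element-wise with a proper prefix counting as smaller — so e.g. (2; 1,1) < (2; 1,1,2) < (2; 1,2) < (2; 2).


9 collections generate NE(X_Σ); each relation:

  P = {3,5}:  v_{3} + v_{5} = v_{2} ; sig = (2; 1)
  P = {3,7}:  v_{3} + v_{7} = v_{5} ; sig = (2; 1)
  P = {2,7}:  v_{2} + v_{7} = 2·v_{5} ; sig = (2; 2)
  P = {1,3,6}:  v_{1} + v_{3} + v_{6} = 0 ; sig = (3; —)
  P = {4,5,8}:  v_{4} + v_{5} + v_{8} = 0 ; sig = (3; —)
  P = {1,2,6}:  v_{1} + v_{2} + v_{6} = v_{5} ; sig = (3; 1)
  P = {1,5,6}:  v_{1} + v_{5} + v_{6} = v_{7} ; sig = (3; 1)
  P = {2,4,8}:  v_{2} + v_{4} + v_{8} = v_{3} ; sig = (3; 1)
  P = {4,7,8}:  v_{4} + v_{7} + v_{8} = v_{1} + v_{6} ; sig = (3; 1,1)

Signatures (|P|; sorted positive RHS coefficients), sorted:
[(2; 1), (2; 1), (2; 2), (3; —), (3; —), (3; 1), (3; 1), (3; 1), (3; 1,1)]


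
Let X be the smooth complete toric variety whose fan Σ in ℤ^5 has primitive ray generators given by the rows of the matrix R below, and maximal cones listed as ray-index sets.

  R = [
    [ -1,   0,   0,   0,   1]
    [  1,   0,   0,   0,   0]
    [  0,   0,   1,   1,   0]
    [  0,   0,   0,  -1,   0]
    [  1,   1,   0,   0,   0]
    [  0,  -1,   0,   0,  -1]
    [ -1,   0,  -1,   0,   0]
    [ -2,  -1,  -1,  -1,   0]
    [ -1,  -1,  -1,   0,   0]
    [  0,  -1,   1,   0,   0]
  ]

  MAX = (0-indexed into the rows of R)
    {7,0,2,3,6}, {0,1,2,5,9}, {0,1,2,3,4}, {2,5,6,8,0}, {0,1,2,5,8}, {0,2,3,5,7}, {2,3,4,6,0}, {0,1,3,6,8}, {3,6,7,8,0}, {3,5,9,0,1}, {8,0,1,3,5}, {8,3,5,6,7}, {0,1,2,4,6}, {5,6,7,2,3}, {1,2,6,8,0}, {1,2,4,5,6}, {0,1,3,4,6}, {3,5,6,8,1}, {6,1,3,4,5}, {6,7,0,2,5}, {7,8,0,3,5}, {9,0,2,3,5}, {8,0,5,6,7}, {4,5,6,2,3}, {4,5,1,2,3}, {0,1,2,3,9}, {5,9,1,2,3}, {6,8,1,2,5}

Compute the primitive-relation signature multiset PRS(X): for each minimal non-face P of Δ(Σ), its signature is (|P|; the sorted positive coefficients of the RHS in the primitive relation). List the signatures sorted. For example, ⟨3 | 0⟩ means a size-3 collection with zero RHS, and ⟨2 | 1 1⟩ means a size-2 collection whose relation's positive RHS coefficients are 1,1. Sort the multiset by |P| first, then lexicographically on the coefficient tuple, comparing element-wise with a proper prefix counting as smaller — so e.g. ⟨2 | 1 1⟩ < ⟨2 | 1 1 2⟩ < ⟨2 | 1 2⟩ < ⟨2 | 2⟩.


|primitive collections| = 14. Relations:

  {1,7}:  v_{1} + v_{7} = v_{3} + v_{8}  ⇒ sig = ⟨2 | 1 1⟩
  {4,7}:  v_{4} + v_{7} = v_{3} + v_{6}  ⇒ sig = ⟨2 | 1 1⟩
  {4,8}:  v_{4} + v_{8} = v_{1} + v_{6}  ⇒ sig = ⟨2 | 1 1⟩
  {6,9}:  v_{6} + v_{9} = v_{0} + v_{5}  ⇒ sig = ⟨2 | 1 1⟩
  {4,9}:  v_{4} + v_{9} = v_{1} + v_{2} + v_{3}  ⇒ sig = ⟨2 | 1 1 1⟩
  {7,9}:  v_{7} + v_{9} = 2·v_{0} + v_{3} + 2·v_{5}  ⇒ sig = ⟨2 | 1 2 2⟩
  {8,9}:  v_{8} + v_{9} = 2·v_{0} + v_{1} + 2·v_{5}  ⇒ sig = ⟨2 | 1 2 2⟩
  {0,4,5}:  v_{0} + v_{4} + v_{5} = 0  ⇒ sig = ⟨3 | 0⟩
  {2,3,8}:  v_{2} + v_{3} + v_{8} = v_{0} + v_{5}  ⇒ sig = ⟨3 | 1 1⟩
  {2,7,8}:  v_{2} + v_{7} + v_{8} = 2·v_{0} + 2·v_{5} + v_{6}  ⇒ sig = ⟨3 | 1 2 2⟩
  {1,2,3,6}:  v_{1} + v_{2} + v_{3} + v_{6} = 0  ⇒ sig = ⟨4 | 0⟩
  {0,1,5,6}:  v_{0} + v_{1} + v_{5} + v_{6} = v_{8}  ⇒ sig = ⟨4 | 1⟩
  {0,3,5,6}:  v_{0} + v_{3} + v_{5} + v_{6} = v_{7}  ⇒ sig = ⟨4 | 1⟩
  {0,1,2,3,5}:  v_{0} + v_{1} + v_{2} + v_{3} + v_{5} = v_{9}  ⇒ sig = ⟨5 | 1⟩

Hence PRS(X_Σ) =
    |P|=2: 7 collections, coeffs (1,1), (1,1), (1,1), (1,1), (1,1,1), (1,2,2), (1,2,2)
    |P|=3: 3 collections, coeffs (), (1,1), (1,2,2)
    |P|=4: 3 collections, coeffs (), (1), (1)
    |P|=5: 1 collection, coeffs (1)


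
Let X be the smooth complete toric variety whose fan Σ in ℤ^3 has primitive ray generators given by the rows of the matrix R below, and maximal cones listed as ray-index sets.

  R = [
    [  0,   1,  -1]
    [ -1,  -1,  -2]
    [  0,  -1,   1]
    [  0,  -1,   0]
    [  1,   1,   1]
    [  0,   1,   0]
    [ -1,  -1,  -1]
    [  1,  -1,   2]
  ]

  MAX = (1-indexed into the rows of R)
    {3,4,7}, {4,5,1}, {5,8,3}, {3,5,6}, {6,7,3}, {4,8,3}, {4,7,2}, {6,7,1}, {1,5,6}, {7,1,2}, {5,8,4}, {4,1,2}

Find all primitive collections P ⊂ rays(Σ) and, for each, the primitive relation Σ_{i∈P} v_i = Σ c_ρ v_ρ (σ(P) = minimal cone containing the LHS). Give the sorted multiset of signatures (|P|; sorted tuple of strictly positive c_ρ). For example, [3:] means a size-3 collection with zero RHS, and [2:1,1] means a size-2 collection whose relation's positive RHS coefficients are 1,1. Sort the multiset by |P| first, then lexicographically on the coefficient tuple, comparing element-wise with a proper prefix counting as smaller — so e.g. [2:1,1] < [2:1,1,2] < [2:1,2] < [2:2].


|primitive collections| = 12. Relations:

  • {1,3}:  v_{1} + v_{3} = 0 ; sig = [2:]
  • {4,6}:  v_{4} + v_{6} = 0 ; sig = [2:]
  • {5,7}:  v_{5} + v_{7} = 0 ; sig = [2:]
  • {1,8}:  v_{1} + v_{8} = v_{4} + v_{5} ; sig = [2:1,1]
  • {2,3}:  v_{2} + v_{3} = v_{4} + v_{7} ; sig = [2:1,1]
  • {2,5}:  v_{2} + v_{5} = v_{1} + v_{4} ; sig = [2:1,1]
  • {2,6}:  v_{2} + v_{6} = v_{1} + v_{7} ; sig = [2:1,1]
  • {6,8}:  v_{6} + v_{8} = v_{3} + v_{5} ; sig = [2:1,1]
  • {7,8}:  v_{7} + v_{8} = v_{3} + v_{4} ; sig = [2:1,1]
  • {2,8}:  v_{2} + v_{8} = 2·v_{4} ; sig = [2:2]
  • {1,4,7}:  v_{1} + v_{4} + v_{7} = v_{2} ; sig = [3:1]
  • {3,4,5}:  v_{3} + v_{4} + v_{5} = v_{8} ; sig = [3:1]

Sorted signature multiset PRS(X):
    |P|=2: 10 collections, coeffs (), (), (), (1,1), (1,1), (1,1), (1,1), (1,1), (1,1), (2)
    |P|=3: 2 collections, coeffs (1), (1)


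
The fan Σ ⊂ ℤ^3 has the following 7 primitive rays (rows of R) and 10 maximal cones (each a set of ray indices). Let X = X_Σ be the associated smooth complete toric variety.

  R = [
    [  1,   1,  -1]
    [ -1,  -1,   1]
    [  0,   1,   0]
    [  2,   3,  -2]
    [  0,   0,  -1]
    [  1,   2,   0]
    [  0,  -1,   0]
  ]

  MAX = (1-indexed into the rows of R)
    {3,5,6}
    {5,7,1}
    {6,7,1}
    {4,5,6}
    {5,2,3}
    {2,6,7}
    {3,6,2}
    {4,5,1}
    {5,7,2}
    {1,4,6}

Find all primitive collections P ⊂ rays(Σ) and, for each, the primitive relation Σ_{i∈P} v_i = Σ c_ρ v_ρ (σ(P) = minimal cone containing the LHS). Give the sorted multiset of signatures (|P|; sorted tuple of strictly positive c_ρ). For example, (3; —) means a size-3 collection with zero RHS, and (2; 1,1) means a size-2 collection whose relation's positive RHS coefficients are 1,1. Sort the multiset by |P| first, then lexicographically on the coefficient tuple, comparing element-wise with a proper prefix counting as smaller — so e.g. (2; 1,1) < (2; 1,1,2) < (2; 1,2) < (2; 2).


Δ(Σ) — 7 vertices, 9 min non-faces:

  P = {1,2}:  v_{1} + v_{2} = 0  ⇒ sig = (2; —)
  P = {3,7}:  v_{3} + v_{7} = 0  ⇒ sig = (2; —)
  P = {1,3}:  v_{1} + v_{3} = v_{5} + v_{6}  ⇒ sig = (2; 1,1)
  P = {2,4}:  v_{2} + v_{4} = v_{5} + v_{6}  ⇒ sig = (2; 1,1)
  P = {4,7}:  v_{4} + v_{7} = 2·v_{1}  ⇒ sig = (2; 2)
  P = {3,4}:  v_{3} + v_{4} = 2·v_{5} + 2·v_{6}  ⇒ sig = (2; 2,2)
  P = {1,5,6}:  v_{1} + v_{5} + v_{6} = v_{4}  ⇒ sig = (3; 1)
  P = {2,5,6}:  v_{2} + v_{5} + v_{6} = v_{3}  ⇒ sig = (3; 1)
  P = {5,6,7}:  v_{5} + v_{6} + v_{7} = v_{1}  ⇒ sig = (3; 1)

Sorted signature multiset PRS(X):
    |P|=2: 6 collections, coeffs (), (), (1,1), (1,1), (2), (2,2)
    |P|=3: 3 collections, coeffs (1), (1), (1)


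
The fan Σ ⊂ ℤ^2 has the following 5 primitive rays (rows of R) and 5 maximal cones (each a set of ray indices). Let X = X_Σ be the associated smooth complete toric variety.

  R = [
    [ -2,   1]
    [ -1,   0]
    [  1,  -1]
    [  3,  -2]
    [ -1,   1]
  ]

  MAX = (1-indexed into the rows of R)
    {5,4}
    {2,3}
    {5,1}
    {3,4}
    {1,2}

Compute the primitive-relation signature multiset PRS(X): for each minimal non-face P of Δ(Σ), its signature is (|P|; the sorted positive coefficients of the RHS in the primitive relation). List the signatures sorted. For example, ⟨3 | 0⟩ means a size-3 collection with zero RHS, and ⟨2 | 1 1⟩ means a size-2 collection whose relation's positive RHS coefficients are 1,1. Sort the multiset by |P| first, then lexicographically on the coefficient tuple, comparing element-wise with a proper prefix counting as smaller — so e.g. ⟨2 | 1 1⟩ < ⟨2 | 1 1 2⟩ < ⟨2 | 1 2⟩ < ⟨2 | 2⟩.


Σ has 5 primitive collections:

  P={3,5}:  v_{3} + v_{5} = 0  →  sig = ⟨2 | 0⟩
  P={1,3}:  v_{1} + v_{3} = v_{2}  →  sig = ⟨2 | 1⟩
  P={1,4}:  v_{1} + v_{4} = v_{3}  →  sig = ⟨2 | 1⟩
  P={2,5}:  v_{2} + v_{5} = v_{1}  →  sig = ⟨2 | 1⟩
  P={2,4}:  v_{2} + v_{4} = 2·v_{3}  →  sig = ⟨2 | 2⟩

Hence PRS(X_Σ) =
    |P|=2: 5 collections, coeffs (), (1), (1), (1), (2)


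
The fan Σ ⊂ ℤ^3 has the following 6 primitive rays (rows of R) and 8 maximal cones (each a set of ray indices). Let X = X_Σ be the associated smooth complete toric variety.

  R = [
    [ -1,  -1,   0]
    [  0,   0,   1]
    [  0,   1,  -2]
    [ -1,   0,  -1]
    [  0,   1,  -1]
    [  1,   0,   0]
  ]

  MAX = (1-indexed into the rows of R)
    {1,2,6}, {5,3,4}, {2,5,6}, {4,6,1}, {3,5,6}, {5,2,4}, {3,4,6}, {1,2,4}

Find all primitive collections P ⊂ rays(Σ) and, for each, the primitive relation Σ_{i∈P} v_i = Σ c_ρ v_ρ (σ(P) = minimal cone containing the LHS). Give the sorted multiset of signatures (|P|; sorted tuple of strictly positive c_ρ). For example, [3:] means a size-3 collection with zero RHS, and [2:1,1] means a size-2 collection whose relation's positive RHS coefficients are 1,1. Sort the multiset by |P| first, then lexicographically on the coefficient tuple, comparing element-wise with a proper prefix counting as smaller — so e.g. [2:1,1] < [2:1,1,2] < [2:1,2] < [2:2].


|primitive collections| = 5. Relations:

  P={1,5}:  v_{1} + v_{5} = v_{4} — sig = [2:1]
  P={2,3}:  v_{2} + v_{3} = v_{5} — sig = [2:1]
  P={1,3}:  v_{1} + v_{3} = 2·v_{4} + v_{6} — sig = [2:1,2]
  P={2,4,6}:  v_{2} + v_{4} + v_{6} = 0 — sig = [3:]
  P={4,5,6}:  v_{4} + v_{5} + v_{6} = v_{3} — sig = [3:1]

Signatures (|P|; sorted positive RHS coefficients), sorted:
    |P|=2: 3 collections, coeffs (1), (1), (1,2)
    |P|=3: 2 collections, coeffs (), (1)


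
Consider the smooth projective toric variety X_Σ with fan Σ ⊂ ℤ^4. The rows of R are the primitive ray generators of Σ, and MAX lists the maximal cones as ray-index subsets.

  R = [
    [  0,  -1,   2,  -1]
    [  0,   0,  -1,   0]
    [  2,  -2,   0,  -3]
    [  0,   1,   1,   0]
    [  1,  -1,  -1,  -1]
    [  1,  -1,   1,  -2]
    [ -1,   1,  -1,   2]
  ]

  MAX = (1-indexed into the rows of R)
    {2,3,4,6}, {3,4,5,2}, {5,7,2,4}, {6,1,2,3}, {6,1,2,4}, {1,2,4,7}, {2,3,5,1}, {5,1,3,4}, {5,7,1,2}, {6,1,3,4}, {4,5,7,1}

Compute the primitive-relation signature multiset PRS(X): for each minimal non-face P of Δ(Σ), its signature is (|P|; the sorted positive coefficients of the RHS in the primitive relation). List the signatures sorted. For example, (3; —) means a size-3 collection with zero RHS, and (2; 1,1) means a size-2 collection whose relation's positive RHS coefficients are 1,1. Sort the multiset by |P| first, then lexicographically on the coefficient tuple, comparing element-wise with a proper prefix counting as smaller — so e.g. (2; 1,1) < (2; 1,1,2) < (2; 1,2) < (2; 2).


Σ has 5 primitive collections:

  {6,7}:  v_{6} + v_{7} = 0  so sig = (2; —)
  {3,7}:  v_{3} + v_{7} = v_{5}  so sig = (2; 1)
  {5,6}:  v_{5} + v_{6} = v_{3}  so sig = (2; 1)
  {1,2,4,5}:  v_{1} + v_{2} + v_{4} + v_{5} = v_{6}  so sig = (4; 1)
  {1,2,3,4}:  v_{1} + v_{2} + v_{3} + v_{4} = 2·v_{6}  so sig = (4; 2)

Signatures (|P|; sorted positive RHS coefficients), sorted:
{ (2; —),  (2; 1) ×2,  (4; 1),  (4; 2) }


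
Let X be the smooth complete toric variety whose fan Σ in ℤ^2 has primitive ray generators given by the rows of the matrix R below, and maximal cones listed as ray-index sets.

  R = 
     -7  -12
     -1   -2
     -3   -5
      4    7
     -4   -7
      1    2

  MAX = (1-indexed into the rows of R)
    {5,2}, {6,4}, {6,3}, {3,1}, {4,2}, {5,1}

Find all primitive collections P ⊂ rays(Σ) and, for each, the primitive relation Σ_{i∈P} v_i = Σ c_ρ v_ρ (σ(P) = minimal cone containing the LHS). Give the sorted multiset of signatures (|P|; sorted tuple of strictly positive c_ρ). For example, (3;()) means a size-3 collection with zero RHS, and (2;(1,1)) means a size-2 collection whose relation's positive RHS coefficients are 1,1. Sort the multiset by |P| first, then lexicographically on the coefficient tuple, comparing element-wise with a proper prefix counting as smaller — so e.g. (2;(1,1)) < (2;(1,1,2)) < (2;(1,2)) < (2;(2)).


9 collections generate NE(X_Σ); each relation:

  {2,6}:  v_{2} + v_{6} = 0  →  sig = (2;())
  {4,5}:  v_{4} + v_{5} = 0  →  sig = (2;())
  {1,4}:  v_{1} + v_{4} = v_{3}  →  sig = (2;(1))
  {2,3}:  v_{2} + v_{3} = v_{5}  →  sig = (2;(1))
  {3,4}:  v_{3} + v_{4} = v_{6}  →  sig = (2;(1))
  {3,5}:  v_{3} + v_{5} = v_{1}  →  sig = (2;(1))
  {5,6}:  v_{5} + v_{6} = v_{3}  →  sig = (2;(1))
  {1,2}:  v_{1} + v_{2} = 2·v_{5}  →  sig = (2;(2))
  {1,6}:  v_{1} + v_{6} = 2·v_{3}  →  sig = (2;(2))

Hence PRS(X_Σ) =
    (2;())
    (2;())
    (2;(1))
    (2;(1))
    (2;(1))
    (2;(1))
    (2;(1))
    (2;(2))
    (2;(2))
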